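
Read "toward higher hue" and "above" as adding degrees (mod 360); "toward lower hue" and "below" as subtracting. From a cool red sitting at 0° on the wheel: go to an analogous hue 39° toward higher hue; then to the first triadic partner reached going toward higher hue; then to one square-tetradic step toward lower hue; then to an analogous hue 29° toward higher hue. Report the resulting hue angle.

+39° (analog 39° ↑): 0 + 39 = 39°
+120° (triadic ↑): 39 + 120 = 159°
−90° (square ↓): 159 − 90 = 69°
+29° (analog 29° ↑): 69 + 29 = 98°

98°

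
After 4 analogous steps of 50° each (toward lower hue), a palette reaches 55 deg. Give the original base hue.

255°

4 steps of 50° (toward lower hue) give a net shift of −200°.
Start = end − shift: 55 + 200 = 255°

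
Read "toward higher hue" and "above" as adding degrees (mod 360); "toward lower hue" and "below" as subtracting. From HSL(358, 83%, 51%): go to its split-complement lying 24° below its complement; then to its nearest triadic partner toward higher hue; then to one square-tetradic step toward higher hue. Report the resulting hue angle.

358 + 156 = 514 → 514 − 360 = 154°   (split-comp 24° ↓)
154 + 120 = 274°   (triadic ↑)
274 + 90 = 364 → 364 − 360 = 4°   (square ↑)

4°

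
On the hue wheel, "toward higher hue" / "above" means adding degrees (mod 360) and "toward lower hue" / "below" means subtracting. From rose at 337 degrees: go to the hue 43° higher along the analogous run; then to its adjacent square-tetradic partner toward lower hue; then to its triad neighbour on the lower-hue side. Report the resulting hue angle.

170°

+43° (analog 43° ↑): 337 + 43 = 380 → 380 − 360 = 20°
−90° (square ↓): 20 − 90 = -70 → -70 + 360 = 290°
−120° (triadic ↓): 290 − 120 = 170°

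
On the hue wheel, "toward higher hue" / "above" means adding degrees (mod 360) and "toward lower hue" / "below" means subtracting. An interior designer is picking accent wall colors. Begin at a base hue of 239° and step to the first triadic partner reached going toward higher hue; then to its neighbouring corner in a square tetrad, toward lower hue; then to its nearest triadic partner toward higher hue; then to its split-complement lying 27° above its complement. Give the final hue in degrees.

triadic ↑ +120°: 239 + 120 = 359°
square ↓ −90°: 359 − 90 = 269°
triadic ↑ +120°: 269 + 120 = 389 → 389 − 360 = 29°
split-comp 27° ↑ +207°: 29 + 207 = 236°

236°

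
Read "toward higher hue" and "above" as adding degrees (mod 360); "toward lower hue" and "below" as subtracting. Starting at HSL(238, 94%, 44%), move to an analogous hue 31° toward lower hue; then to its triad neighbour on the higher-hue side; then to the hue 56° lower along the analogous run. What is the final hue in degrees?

−31° (analog 31° ↓): 238 − 31 = 207°
+120° (triadic ↑): 207 + 120 = 327°
−56° (analog 56° ↓): 327 − 56 = 271°

271°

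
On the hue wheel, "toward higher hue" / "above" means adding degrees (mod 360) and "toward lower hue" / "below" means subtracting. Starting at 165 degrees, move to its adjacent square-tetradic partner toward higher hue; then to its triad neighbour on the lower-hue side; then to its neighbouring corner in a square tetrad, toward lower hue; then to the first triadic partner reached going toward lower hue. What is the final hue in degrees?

285°

165 + 90 = 255°   (square ↑)
255 − 120 = 135°   (triadic ↓)
135 − 90 = 45°   (square ↓)
45 − 120 = -75 → -75 + 360 = 285°   (triadic ↓)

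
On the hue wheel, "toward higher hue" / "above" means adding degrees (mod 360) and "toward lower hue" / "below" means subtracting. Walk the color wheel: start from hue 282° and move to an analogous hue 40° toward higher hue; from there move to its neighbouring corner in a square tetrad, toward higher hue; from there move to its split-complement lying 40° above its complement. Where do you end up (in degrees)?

272°

+40° (analog 40° ↑): 282 + 40 = 322°
+90° (square ↑): 322 + 90 = 412 → 412 − 360 = 52°
+220° (split-comp 40° ↑): 52 + 220 = 272°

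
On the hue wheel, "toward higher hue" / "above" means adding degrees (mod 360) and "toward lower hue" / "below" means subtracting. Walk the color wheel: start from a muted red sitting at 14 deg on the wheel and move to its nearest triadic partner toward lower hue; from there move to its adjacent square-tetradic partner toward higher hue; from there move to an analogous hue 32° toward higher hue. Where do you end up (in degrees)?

triadic ↓ −120°: 14 − 120 = -106 → -106 + 360 = 254°
square ↑ +90°: 254 + 90 = 344°
analog 32° ↑ +32°: 344 + 32 = 376 → 376 − 360 = 16°

16°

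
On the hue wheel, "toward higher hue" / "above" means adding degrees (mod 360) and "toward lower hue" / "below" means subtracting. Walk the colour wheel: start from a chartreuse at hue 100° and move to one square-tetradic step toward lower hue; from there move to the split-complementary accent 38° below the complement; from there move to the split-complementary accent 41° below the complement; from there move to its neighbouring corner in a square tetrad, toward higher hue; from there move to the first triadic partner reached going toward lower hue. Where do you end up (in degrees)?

100 − 90 = 10°   (square ↓)
10 + 142 = 152°   (split-comp 38° ↓)
152 + 139 = 291°   (split-comp 41° ↓)
291 + 90 = 381 → 381 − 360 = 21°   (square ↑)
21 − 120 = -99 → -99 + 360 = 261°   (triadic ↓)

261°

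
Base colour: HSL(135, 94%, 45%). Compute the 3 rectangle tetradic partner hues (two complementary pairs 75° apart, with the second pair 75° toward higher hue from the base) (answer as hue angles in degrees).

210°, 315° and 30°

A rectangular tetradic uses two complementary pairs 75° apart: offsets 0°, 75°, 180°, 255°.
135 + 75 = 210°
135 + 180 = 315°
135 + 255 = 390 → 390 − 360 = 30°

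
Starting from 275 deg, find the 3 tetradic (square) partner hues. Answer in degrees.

5°, 95° and 185°

A square tetradic scheme places four hues every 90°.
275 + 90 = 365 → 365 − 360 = 5°
275 + 180 = 455 → 455 − 360 = 95°
275 + 270 = 545 → 545 − 360 = 185°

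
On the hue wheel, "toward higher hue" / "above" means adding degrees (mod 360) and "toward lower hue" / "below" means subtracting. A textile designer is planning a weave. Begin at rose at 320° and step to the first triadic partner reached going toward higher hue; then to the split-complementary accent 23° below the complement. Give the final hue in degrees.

+120° (triadic ↑): 320 + 120 = 440 → 440 − 360 = 80°
+157° (split-comp 23° ↓): 80 + 157 = 237°

237°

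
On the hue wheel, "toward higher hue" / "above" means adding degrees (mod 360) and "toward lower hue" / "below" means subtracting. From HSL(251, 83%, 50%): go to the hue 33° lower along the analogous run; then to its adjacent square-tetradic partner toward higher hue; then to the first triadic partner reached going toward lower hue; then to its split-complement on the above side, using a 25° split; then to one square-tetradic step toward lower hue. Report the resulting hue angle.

303°

analog 33° ↓ −33°: 251 − 33 = 218°
square ↑ +90°: 218 + 90 = 308°
triadic ↓ −120°: 308 − 120 = 188°
split-comp 25° ↑ +205°: 188 + 205 = 393 → 393 − 360 = 33°
square ↓ −90°: 33 − 90 = -57 → -57 + 360 = 303°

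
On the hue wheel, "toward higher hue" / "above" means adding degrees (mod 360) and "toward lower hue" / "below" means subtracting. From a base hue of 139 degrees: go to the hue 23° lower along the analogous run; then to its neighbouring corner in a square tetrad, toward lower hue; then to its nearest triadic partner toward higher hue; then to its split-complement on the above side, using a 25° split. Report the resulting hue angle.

139 − 23 = 116°   (analog 23° ↓)
116 − 90 = 26°   (square ↓)
26 + 120 = 146°   (triadic ↑)
146 + 205 = 351°   (split-comp 25° ↑)

351°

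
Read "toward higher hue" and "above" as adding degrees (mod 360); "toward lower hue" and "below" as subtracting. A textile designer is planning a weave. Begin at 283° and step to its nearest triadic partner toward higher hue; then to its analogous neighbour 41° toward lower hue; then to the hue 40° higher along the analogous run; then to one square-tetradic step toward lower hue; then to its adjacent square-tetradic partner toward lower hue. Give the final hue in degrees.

283 + 120 = 403 → 403 − 360 = 43°   (triadic ↑)
43 − 41 = 2°   (analog 41° ↓)
2 + 40 = 42°   (analog 40° ↑)
42 − 90 = -48 → -48 + 360 = 312°   (square ↓)
312 − 90 = 222°   (square ↓)

222°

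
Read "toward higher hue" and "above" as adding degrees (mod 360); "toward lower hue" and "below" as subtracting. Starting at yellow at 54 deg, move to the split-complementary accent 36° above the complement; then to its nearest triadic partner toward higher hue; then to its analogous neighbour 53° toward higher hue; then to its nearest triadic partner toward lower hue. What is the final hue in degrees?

323°

54 + 216 = 270°   (split-comp 36° ↑)
270 + 120 = 390 → 390 − 360 = 30°   (triadic ↑)
30 + 53 = 83°   (analog 53° ↑)
83 − 120 = -37 → -37 + 360 = 323°   (triadic ↓)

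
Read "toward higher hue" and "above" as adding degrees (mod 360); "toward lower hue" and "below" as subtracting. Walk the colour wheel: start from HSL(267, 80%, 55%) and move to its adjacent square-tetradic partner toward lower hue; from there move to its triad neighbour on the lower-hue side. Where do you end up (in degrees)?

square ↓ −90°: 267 − 90 = 177°
triadic ↓ −120°: 177 − 120 = 57°

57°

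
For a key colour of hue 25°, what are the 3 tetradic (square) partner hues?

A square tetradic scheme places four hues every 90°.
25 + 90 = 115°
25 + 180 = 205°
25 + 270 = 295°

115°, 205°, 295°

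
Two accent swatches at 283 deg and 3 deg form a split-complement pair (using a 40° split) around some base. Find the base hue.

The accents sit 40° either side of the complement, so the complement is their short-arc midpoint on the wheel.
Short-arc midpoint of 283° and 3°: 323°.
Base is 180° from the complement: 323 − 180 = 143°

143°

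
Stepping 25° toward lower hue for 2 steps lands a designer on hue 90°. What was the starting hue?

140°

2 steps of 25° (toward lower hue) give a net shift of −50°.
Start = end − shift: 90 + 50 = 140°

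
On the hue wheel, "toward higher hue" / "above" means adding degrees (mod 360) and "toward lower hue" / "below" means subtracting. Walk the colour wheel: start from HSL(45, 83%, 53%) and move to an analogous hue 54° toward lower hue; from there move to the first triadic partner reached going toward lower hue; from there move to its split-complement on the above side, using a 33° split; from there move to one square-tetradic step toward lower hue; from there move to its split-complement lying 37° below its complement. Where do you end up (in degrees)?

analog 54° ↓ −54°: 45 − 54 = -9 → -9 + 360 = 351°
triadic ↓ −120°: 351 − 120 = 231°
split-comp 33° ↑ +213°: 231 + 213 = 444 → 444 − 360 = 84°
square ↓ −90°: 84 − 90 = -6 → -6 + 360 = 354°
split-comp 37° ↓ +143°: 354 + 143 = 497 → 497 − 360 = 137°

137°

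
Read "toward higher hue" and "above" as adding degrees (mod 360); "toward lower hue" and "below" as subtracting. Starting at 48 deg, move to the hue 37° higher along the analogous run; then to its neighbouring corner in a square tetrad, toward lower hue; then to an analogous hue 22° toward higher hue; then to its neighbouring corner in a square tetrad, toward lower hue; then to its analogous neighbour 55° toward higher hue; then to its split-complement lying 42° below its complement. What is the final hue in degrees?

analog 37° ↑ +37°: 48 + 37 = 85°
square ↓ −90°: 85 − 90 = -5 → -5 + 360 = 355°
analog 22° ↑ +22°: 355 + 22 = 377 → 377 − 360 = 17°
square ↓ −90°: 17 − 90 = -73 → -73 + 360 = 287°
analog 55° ↑ +55°: 287 + 55 = 342°
split-comp 42° ↓ +138°: 342 + 138 = 480 → 480 − 360 = 120°

120°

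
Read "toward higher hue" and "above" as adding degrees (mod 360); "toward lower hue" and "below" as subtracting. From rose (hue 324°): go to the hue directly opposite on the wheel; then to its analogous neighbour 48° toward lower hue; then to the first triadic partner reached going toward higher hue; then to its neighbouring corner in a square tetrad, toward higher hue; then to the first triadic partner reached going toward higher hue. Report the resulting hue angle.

66°

324 + 180 = 504 → 504 − 360 = 144°   (complement)
144 − 48 = 96°   (analog 48° ↓)
96 + 120 = 216°   (triadic ↑)
216 + 90 = 306°   (square ↑)
306 + 120 = 426 → 426 − 360 = 66°   (triadic ↑)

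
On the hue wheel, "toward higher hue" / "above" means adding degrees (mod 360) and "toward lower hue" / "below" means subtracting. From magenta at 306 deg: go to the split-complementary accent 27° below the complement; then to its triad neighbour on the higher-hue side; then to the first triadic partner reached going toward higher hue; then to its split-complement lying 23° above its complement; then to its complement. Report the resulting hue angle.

306 + 153 = 459 → 459 − 360 = 99°   (split-comp 27° ↓)
99 + 120 = 219°   (triadic ↑)
219 + 120 = 339°   (triadic ↑)
339 + 203 = 542 → 542 − 360 = 182°   (split-comp 23° ↑)
182 + 180 = 362 → 362 − 360 = 2°   (complement)

2°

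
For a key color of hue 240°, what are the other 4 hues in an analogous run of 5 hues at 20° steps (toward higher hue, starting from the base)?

240 + 20 = 260°
240 + 40 = 280°
240 + 60 = 300°
240 + 80 = 320°

260°, 280°, 300°, 320°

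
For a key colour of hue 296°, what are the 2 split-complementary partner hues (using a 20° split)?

96° and 136°

Split-complementary hues sit 20° either side of the complement.
Complement of 296°: 296 + 180 = 476 → 476 − 360 = 116°
116 − 20 = 96°
116 + 20 = 136°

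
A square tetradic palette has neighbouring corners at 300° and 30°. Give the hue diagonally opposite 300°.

120°

A square tetradic scheme places four hues 90° apart; opposite corners are 180° apart.
300 + 180 = 480 → 480 − 360 = 120°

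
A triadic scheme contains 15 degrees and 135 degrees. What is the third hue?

A triad spaces three hues 120° apart.
The full set is {15°, 135°, 255°}.

255°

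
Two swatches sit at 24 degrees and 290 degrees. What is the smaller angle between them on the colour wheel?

94°

|24 − 290| = 266.
The shorter arc is 360 − 266 = 94°.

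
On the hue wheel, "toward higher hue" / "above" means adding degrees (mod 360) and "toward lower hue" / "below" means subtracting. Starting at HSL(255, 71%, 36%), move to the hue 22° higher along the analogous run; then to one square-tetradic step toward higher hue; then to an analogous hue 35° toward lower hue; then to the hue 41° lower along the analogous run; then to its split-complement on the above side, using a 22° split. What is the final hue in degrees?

+22° (analog 22° ↑): 255 + 22 = 277°
+90° (square ↑): 277 + 90 = 367 → 367 − 360 = 7°
−35° (analog 35° ↓): 7 − 35 = -28 → -28 + 360 = 332°
−41° (analog 41° ↓): 332 − 41 = 291°
+202° (split-comp 22° ↑): 291 + 202 = 493 → 493 − 360 = 133°

133°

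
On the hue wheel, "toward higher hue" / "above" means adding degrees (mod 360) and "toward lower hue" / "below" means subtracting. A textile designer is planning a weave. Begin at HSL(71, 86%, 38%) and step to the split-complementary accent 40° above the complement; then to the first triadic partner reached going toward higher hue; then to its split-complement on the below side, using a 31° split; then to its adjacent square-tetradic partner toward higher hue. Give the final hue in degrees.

290°

71 + 220 = 291°   (split-comp 40° ↑)
291 + 120 = 411 → 411 − 360 = 51°   (triadic ↑)
51 + 149 = 200°   (split-comp 31° ↓)
200 + 90 = 290°   (square ↑)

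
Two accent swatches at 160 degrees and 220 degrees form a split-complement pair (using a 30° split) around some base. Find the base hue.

10°

The accents sit 30° either side of the complement, so the complement is their short-arc midpoint on the wheel.
Short-arc midpoint of 160° and 220°: 190°.
Base is 180° from the complement: 190 − 180 = 10°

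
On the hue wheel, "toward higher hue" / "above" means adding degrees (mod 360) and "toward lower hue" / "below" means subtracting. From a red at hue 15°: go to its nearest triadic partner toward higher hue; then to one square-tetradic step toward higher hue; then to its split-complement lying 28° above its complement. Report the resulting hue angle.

73°

triadic ↑ +120°: 15 + 120 = 135°
square ↑ +90°: 135 + 90 = 225°
split-comp 28° ↑ +208°: 225 + 208 = 433 → 433 − 360 = 73°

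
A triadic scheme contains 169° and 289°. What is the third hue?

49°

A triad spaces three hues 120° apart.
The full set is {49°, 169°, 289°}.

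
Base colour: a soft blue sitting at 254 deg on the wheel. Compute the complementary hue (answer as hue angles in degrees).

The complement sits 180° across the wheel.
254 + 180 = 434 → 434 − 360 = 74°

74°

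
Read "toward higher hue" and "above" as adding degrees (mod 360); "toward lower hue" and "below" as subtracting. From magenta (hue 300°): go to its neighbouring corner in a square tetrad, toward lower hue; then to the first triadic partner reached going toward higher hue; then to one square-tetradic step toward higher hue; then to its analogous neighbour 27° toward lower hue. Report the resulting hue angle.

33°

square ↓ −90°: 300 − 90 = 210°
triadic ↑ +120°: 210 + 120 = 330°
square ↑ +90°: 330 + 90 = 420 → 420 − 360 = 60°
analog 27° ↓ −27°: 60 − 27 = 33°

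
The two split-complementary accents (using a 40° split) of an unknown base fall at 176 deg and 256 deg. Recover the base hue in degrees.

The accents sit 40° either side of the complement, so the complement is their short-arc midpoint on the wheel.
Short-arc midpoint of 176° and 256°: 216°.
Base is 180° from the complement: 216 − 180 = 36°

36°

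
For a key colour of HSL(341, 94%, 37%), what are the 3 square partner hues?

71°, 161°, and 251°

A square tetradic scheme places four hues every 90°.
341 + 90 = 431 → 431 − 360 = 71°
341 + 180 = 521 → 521 − 360 = 161°
341 + 270 = 611 → 611 − 360 = 251°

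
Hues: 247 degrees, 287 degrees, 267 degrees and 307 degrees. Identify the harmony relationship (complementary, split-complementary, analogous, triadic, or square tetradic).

Sort the hues: 247°, 267°, 287°, 307°.
Successive gaps around the wheel: 20°, 20°, 20°, 300°.
A run of hues at equal small steps (20°) with one large closing gap is an analogous group.

analogous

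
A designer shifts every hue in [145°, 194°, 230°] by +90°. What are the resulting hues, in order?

145 + 90 = 235°
194 + 90 = 284°
230 + 90 = 320°

235°, 284°, 320°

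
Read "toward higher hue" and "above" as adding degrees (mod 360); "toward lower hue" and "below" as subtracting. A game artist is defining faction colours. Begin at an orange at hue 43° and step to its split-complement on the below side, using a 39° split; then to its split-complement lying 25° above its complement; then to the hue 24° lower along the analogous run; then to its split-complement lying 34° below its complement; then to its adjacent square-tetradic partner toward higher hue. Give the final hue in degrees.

241°

split-comp 39° ↓ +141°: 43 + 141 = 184°
split-comp 25° ↑ +205°: 184 + 205 = 389 → 389 − 360 = 29°
analog 24° ↓ −24°: 29 − 24 = 5°
split-comp 34° ↓ +146°: 5 + 146 = 151°
square ↑ +90°: 151 + 90 = 241°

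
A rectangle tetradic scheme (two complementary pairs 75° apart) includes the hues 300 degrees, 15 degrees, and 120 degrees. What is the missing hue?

195°

A rectangular tetradic uses two complementary pairs 75° apart: offsets 0°, 75°, 180°, 255°.
Among {15°, 120°, 300°}, 300° and 120° are a 180° pair.
The remaining hue 15° needs its own complement: 15 + 180 = 195°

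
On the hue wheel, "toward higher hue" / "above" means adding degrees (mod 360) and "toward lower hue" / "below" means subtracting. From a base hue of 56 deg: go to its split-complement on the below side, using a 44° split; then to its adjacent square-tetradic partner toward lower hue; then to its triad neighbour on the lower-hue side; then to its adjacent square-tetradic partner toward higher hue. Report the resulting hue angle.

72°

split-comp 44° ↓ +136°: 56 + 136 = 192°
square ↓ −90°: 192 − 90 = 102°
triadic ↓ −120°: 102 − 120 = -18 → -18 + 360 = 342°
square ↑ +90°: 342 + 90 = 432 → 432 − 360 = 72°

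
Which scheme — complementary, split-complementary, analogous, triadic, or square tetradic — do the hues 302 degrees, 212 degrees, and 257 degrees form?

analogous

Sort the hues: 212°, 257°, 302°.
Successive gaps around the wheel: 45°, 45°, 270°.
A run of hues at equal small steps (45°) with one large closing gap is an analogous group.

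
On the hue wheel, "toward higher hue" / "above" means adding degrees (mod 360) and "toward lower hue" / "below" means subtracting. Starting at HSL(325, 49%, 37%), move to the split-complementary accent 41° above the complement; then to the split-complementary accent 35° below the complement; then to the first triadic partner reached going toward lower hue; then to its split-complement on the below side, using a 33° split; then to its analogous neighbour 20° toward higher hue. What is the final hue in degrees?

split-comp 41° ↑ +221°: 325 + 221 = 546 → 546 − 360 = 186°
split-comp 35° ↓ +145°: 186 + 145 = 331°
triadic ↓ −120°: 331 − 120 = 211°
split-comp 33° ↓ +147°: 211 + 147 = 358°
analog 20° ↑ +20°: 358 + 20 = 378 → 378 − 360 = 18°

18°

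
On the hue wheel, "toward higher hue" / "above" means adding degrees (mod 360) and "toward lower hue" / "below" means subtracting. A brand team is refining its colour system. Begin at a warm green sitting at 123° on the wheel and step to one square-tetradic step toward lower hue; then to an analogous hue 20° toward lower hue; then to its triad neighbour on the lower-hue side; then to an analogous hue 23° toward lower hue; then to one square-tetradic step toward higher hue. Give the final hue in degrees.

320°

123 − 90 = 33°   (square ↓)
33 − 20 = 13°   (analog 20° ↓)
13 − 120 = -107 → -107 + 360 = 253°   (triadic ↓)
253 − 23 = 230°   (analog 23° ↓)
230 + 90 = 320°   (square ↑)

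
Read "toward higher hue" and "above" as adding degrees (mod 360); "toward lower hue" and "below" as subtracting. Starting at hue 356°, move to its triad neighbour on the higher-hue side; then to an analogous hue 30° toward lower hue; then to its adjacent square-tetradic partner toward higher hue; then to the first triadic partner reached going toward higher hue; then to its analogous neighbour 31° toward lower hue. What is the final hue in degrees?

+120° (triadic ↑): 356 + 120 = 476 → 476 − 360 = 116°
−30° (analog 30° ↓): 116 − 30 = 86°
+90° (square ↑): 86 + 90 = 176°
+120° (triadic ↑): 176 + 120 = 296°
−31° (analog 31° ↓): 296 − 31 = 265°

265°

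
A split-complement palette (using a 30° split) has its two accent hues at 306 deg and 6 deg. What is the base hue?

The accents sit 30° either side of the complement, so the complement is their short-arc midpoint on the wheel.
Short-arc midpoint of 306° and 6°: 336°.
Base is 180° from the complement: 336 − 180 = 156°

156°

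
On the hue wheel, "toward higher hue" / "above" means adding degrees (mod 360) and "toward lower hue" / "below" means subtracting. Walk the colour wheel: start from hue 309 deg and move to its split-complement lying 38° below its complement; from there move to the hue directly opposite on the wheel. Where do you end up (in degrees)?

271°

309 + 142 = 451 → 451 − 360 = 91°   (split-comp 38° ↓)
91 + 180 = 271°   (complement)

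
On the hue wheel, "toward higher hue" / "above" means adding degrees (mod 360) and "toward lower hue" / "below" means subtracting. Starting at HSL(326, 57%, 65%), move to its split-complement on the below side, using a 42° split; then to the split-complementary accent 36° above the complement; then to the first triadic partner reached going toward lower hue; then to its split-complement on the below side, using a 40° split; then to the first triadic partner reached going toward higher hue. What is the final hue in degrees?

326 + 138 = 464 → 464 − 360 = 104°   (split-comp 42° ↓)
104 + 216 = 320°   (split-comp 36° ↑)
320 − 120 = 200°   (triadic ↓)
200 + 140 = 340°   (split-comp 40° ↓)
340 + 120 = 460 → 460 − 360 = 100°   (triadic ↑)

100°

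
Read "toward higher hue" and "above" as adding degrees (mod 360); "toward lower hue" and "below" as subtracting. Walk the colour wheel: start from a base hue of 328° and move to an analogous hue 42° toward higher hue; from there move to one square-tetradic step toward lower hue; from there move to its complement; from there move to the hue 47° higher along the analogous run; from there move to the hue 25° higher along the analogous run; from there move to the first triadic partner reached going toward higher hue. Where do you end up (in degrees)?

292°

+42° (analog 42° ↑): 328 + 42 = 370 → 370 − 360 = 10°
−90° (square ↓): 10 − 90 = -80 → -80 + 360 = 280°
+180° (complement): 280 + 180 = 460 → 460 − 360 = 100°
+47° (analog 47° ↑): 100 + 47 = 147°
+25° (analog 25° ↑): 147 + 25 = 172°
+120° (triadic ↑): 172 + 120 = 292°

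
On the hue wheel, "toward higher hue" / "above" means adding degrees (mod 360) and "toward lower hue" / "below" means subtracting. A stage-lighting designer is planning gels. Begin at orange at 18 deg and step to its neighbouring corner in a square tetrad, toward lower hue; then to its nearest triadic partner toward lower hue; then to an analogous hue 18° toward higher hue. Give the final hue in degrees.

square ↓ −90°: 18 − 90 = -72 → -72 + 360 = 288°
triadic ↓ −120°: 288 − 120 = 168°
analog 18° ↑ +18°: 168 + 18 = 186°

186°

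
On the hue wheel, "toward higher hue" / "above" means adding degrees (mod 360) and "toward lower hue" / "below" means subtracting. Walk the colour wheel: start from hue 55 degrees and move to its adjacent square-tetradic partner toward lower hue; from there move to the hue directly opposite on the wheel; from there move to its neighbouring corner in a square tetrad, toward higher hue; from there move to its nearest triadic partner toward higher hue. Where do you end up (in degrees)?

55 − 90 = -35 → -35 + 360 = 325°   (square ↓)
325 + 180 = 505 → 505 − 360 = 145°   (complement)
145 + 90 = 235°   (square ↑)
235 + 120 = 355°   (triadic ↑)

355°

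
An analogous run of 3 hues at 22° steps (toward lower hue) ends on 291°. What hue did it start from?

335°

2 steps of 22° (toward lower hue) give a net shift of −44°.
Start = end − shift: 291 + 44 = 335°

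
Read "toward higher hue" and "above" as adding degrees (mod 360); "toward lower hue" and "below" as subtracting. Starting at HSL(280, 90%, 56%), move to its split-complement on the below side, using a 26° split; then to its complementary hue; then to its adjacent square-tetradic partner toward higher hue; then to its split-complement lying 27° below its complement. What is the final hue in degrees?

split-comp 26° ↓ +154°: 280 + 154 = 434 → 434 − 360 = 74°
complement +180°: 74 + 180 = 254°
square ↑ +90°: 254 + 90 = 344°
split-comp 27° ↓ +153°: 344 + 153 = 497 → 497 − 360 = 137°

137°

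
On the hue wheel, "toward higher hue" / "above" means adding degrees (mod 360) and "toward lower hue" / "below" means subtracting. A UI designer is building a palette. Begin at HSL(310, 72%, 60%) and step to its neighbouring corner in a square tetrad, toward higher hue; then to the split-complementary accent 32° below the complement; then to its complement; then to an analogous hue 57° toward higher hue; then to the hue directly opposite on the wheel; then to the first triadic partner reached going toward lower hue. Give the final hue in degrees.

310 + 90 = 400 → 400 − 360 = 40°   (square ↑)
40 + 148 = 188°   (split-comp 32° ↓)
188 + 180 = 368 → 368 − 360 = 8°   (complement)
8 + 57 = 65°   (analog 57° ↑)
65 + 180 = 245°   (complement)
245 − 120 = 125°   (triadic ↓)

125°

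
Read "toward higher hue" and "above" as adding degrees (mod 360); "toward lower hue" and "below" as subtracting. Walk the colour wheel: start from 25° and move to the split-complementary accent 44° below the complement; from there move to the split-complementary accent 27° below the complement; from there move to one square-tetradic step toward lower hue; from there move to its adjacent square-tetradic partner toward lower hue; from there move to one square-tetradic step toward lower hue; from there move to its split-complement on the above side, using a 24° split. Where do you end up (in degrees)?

248°

25 + 136 = 161°   (split-comp 44° ↓)
161 + 153 = 314°   (split-comp 27° ↓)
314 − 90 = 224°   (square ↓)
224 − 90 = 134°   (square ↓)
134 − 90 = 44°   (square ↓)
44 + 204 = 248°   (split-comp 24° ↑)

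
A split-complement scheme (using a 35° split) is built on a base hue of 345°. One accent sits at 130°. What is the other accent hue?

Split-complementary hues sit 35° either side of the complement.
Complement of the base 345°: 345 + 180 = 525 → 525 − 360 = 165°
The given accent 130° is 35° one side of 165°; the other accent sits 35° the other side: 165 + 35 = 200°

200°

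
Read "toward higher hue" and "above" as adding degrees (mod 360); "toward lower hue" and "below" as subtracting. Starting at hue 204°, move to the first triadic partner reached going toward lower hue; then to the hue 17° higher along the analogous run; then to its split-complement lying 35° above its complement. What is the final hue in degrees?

−120° (triadic ↓): 204 − 120 = 84°
+17° (analog 17° ↑): 84 + 17 = 101°
+215° (split-comp 35° ↑): 101 + 215 = 316°

316°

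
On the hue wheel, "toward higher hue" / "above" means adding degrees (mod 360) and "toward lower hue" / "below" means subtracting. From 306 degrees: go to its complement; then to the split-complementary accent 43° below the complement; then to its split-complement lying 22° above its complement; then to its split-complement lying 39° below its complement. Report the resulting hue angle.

246°

306 + 180 = 486 → 486 − 360 = 126°   (complement)
126 + 137 = 263°   (split-comp 43° ↓)
263 + 202 = 465 → 465 − 360 = 105°   (split-comp 22° ↑)
105 + 141 = 246°   (split-comp 39° ↓)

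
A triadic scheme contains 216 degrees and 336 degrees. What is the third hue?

A triad spaces three hues 120° apart.
The full set is {96°, 216°, 336°}.

96°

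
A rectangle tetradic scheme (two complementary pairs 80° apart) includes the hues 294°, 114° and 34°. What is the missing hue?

A rectangular tetradic uses two complementary pairs 80° apart: offsets 0°, 80°, 180°, 260°.
Among {34°, 114°, 294°}, 294° and 114° are a 180° pair.
The remaining hue 34° needs its own complement: 34 + 180 = 214°

214°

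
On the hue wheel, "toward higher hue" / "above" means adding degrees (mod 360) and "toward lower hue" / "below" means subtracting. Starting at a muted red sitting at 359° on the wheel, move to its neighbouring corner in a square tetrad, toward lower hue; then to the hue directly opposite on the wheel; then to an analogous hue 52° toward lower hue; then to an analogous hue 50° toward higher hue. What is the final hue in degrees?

87°

square ↓ −90°: 359 − 90 = 269°
complement +180°: 269 + 180 = 449 → 449 − 360 = 89°
analog 52° ↓ −52°: 89 − 52 = 37°
analog 50° ↑ +50°: 37 + 50 = 87°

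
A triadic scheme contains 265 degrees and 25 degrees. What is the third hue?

A triad spaces three hues 120° apart.
The full set is {25°, 145°, 265°}.

145°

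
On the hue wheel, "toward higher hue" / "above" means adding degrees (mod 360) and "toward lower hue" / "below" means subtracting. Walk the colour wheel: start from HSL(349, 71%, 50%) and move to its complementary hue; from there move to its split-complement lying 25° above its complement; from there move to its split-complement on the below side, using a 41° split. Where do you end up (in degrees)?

153°

+180° (complement): 349 + 180 = 529 → 529 − 360 = 169°
+205° (split-comp 25° ↑): 169 + 205 = 374 → 374 − 360 = 14°
+139° (split-comp 41° ↓): 14 + 139 = 153°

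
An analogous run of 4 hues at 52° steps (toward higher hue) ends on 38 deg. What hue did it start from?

242°

3 steps of 52° (toward higher hue) give a net shift of +156°.
Start = end − shift: 38 − 156 = -118 → -118 + 360 = 242°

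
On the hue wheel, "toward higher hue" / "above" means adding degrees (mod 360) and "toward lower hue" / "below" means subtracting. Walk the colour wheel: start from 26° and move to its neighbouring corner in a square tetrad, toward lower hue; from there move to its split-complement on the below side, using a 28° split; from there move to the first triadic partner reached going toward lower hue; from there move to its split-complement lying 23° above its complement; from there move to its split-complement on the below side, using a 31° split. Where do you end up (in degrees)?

320°

26 − 90 = -64 → -64 + 360 = 296°   (square ↓)
296 + 152 = 448 → 448 − 360 = 88°   (split-comp 28° ↓)
88 − 120 = -32 → -32 + 360 = 328°   (triadic ↓)
328 + 203 = 531 → 531 − 360 = 171°   (split-comp 23° ↑)
171 + 149 = 320°   (split-comp 31° ↓)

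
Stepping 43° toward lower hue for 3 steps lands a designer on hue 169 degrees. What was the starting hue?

298°

3 steps of 43° (toward lower hue) give a net shift of −129°.
Start = end − shift: 169 + 129 = 298°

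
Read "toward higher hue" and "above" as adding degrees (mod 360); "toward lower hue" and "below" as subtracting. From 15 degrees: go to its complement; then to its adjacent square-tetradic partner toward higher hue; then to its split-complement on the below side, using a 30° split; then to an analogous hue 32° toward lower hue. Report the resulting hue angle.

43°

15 + 180 = 195°   (complement)
195 + 90 = 285°   (square ↑)
285 + 150 = 435 → 435 − 360 = 75°   (split-comp 30° ↓)
75 − 32 = 43°   (analog 32° ↓)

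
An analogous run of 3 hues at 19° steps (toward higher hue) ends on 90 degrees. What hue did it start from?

52°

2 steps of 19° (toward higher hue) give a net shift of +38°.
Start = end − shift: 90 − 38 = 52°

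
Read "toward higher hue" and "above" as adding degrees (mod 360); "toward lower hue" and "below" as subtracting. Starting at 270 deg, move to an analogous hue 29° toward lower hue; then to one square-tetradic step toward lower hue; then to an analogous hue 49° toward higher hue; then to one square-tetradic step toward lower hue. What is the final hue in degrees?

110°

270 − 29 = 241°   (analog 29° ↓)
241 − 90 = 151°   (square ↓)
151 + 49 = 200°   (analog 49° ↑)
200 − 90 = 110°   (square ↓)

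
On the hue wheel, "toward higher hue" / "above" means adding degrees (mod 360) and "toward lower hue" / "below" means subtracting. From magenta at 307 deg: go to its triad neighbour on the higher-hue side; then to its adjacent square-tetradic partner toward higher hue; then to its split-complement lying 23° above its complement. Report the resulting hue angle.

triadic ↑ +120°: 307 + 120 = 427 → 427 − 360 = 67°
square ↑ +90°: 67 + 90 = 157°
split-comp 23° ↑ +203°: 157 + 203 = 360 → 360 − 360 = 0°

0°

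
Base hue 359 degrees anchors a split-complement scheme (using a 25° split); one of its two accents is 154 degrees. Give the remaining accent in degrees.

Split-complementary hues sit 25° either side of the complement.
Complement of the base 359°: 359 + 180 = 539 → 539 − 360 = 179°
The given accent 154° is 25° one side of 179°; the other accent sits 25° the other side: 179 + 25 = 204°

204°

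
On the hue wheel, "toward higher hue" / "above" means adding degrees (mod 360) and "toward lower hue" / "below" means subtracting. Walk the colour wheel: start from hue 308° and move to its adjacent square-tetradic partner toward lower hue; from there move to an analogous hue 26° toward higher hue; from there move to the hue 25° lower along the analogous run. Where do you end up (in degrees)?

219°

308 − 90 = 218°   (square ↓)
218 + 26 = 244°   (analog 26° ↑)
244 − 25 = 219°   (analog 25° ↓)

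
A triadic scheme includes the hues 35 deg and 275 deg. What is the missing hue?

155°

A triad places three hues 120° apart.
The full set through 35° is {35°, 155°, 275°}.
Given {35°, 275°}, the missing hue is 155°.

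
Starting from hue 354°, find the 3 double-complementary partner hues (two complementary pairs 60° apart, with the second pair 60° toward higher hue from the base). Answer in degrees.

A rectangular tetradic uses two complementary pairs 60° apart: offsets 0°, 60°, 180°, 240°.
354 + 60 = 414 → 414 − 360 = 54°
354 + 180 = 534 → 534 − 360 = 174°
354 + 240 = 594 → 594 − 360 = 234°

54°, 174° and 234°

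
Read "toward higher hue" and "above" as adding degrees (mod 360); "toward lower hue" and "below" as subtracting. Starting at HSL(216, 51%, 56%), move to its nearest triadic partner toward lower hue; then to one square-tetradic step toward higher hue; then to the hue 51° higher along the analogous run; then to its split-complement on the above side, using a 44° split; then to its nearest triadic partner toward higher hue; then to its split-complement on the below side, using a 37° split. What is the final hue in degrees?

4°

−120° (triadic ↓): 216 − 120 = 96°
+90° (square ↑): 96 + 90 = 186°
+51° (analog 51° ↑): 186 + 51 = 237°
+224° (split-comp 44° ↑): 237 + 224 = 461 → 461 − 360 = 101°
+120° (triadic ↑): 101 + 120 = 221°
+143° (split-comp 37° ↓): 221 + 143 = 364 → 364 − 360 = 4°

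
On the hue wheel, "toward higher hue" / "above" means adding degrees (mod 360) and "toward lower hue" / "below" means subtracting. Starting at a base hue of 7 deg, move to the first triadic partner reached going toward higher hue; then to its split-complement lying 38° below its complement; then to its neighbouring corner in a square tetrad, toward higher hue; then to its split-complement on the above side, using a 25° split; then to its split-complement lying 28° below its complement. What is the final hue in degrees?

356°

+120° (triadic ↑): 7 + 120 = 127°
+142° (split-comp 38° ↓): 127 + 142 = 269°
+90° (square ↑): 269 + 90 = 359°
+205° (split-comp 25° ↑): 359 + 205 = 564 → 564 − 360 = 204°
+152° (split-comp 28° ↓): 204 + 152 = 356°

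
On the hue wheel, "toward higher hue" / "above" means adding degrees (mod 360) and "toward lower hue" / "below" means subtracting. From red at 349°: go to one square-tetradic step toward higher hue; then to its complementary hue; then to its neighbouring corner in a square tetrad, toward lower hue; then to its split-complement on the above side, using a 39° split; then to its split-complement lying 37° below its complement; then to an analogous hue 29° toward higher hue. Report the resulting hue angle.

square ↑ +90°: 349 + 90 = 439 → 439 − 360 = 79°
complement +180°: 79 + 180 = 259°
square ↓ −90°: 259 − 90 = 169°
split-comp 39° ↑ +219°: 169 + 219 = 388 → 388 − 360 = 28°
split-comp 37° ↓ +143°: 28 + 143 = 171°
analog 29° ↑ +29°: 171 + 29 = 200°

200°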